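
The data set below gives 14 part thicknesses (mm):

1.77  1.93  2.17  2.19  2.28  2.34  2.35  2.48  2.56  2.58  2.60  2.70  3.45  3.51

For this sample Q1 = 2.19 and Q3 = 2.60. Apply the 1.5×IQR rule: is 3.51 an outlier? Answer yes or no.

IQR = Q3 − Q1 = 2.60 − 2.19 = 0.41.
Lower fence = Q1 − 1.5·IQR = 2.19 − 0.615 = 1.575.
Upper fence = Q3 + 1.5·IQR = 2.60 + 0.615 = 3.215.
3.51 lies above the upper fence.

yes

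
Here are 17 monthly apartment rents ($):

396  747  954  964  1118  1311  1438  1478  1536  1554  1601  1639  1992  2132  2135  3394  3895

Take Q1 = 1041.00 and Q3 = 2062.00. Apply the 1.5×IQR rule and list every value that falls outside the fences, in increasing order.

IQR = Q3 − Q1 = 2062.00 − 1041.00 = 1021.00.
Lower fence = Q1 − 1.5·IQR = 1041.00 − 1531.50 = -490.50.
Upper fence = Q3 + 1.5·IQR = 2062.00 + 1531.50 = 3593.50.
3895 > 3593.50 → outlier.
All remaining values lie within [-490.50, 3593.50].

3895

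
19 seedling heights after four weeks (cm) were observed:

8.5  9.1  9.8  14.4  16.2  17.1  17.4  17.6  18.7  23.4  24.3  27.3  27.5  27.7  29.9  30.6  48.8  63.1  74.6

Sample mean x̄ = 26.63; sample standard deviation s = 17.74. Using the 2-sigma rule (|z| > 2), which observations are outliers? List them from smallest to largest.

63.1, 74.6

Cutoffs at x̄ ± 2s: 26.63 ± 2·17.74 = [-8.85, 62.11].
63.1: z = 2.06, |z| > 2 → outlier.
74.6: z = 2.70, |z| > 2 → outlier.
Every other value lies within [-8.85, 62.11].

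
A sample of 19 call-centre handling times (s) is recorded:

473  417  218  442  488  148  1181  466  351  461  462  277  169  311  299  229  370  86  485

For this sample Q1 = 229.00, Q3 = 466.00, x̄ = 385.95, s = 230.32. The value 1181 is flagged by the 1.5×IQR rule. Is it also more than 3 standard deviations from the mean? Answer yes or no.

yes

z = (1181 − 385.95) / 230.32 = 3.45.
|z| = 3.45 > 3.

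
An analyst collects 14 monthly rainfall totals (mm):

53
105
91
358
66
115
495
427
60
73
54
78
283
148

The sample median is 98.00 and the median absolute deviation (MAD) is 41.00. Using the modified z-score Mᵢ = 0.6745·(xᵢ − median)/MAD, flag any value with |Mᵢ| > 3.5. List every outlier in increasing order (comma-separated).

358, 427, 495

|Mᵢ| > 3.5 ⇔ |xᵢ − 98.00| > 3.5·41.00/0.6745 = 212.75.
So outliers lie outside [-114.75, 310.75].
358: M = 4.28 → outlier.
427: M = 5.41 → outlier.
495: M = 6.53 → outlier.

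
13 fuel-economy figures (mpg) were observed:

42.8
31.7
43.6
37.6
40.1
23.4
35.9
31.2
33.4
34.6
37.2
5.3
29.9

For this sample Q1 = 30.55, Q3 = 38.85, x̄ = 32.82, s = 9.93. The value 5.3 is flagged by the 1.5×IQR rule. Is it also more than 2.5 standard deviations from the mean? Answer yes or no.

yes

z = (5.3 − 32.82) / 9.93 = -2.77.
|z| = 2.77 > 2.5.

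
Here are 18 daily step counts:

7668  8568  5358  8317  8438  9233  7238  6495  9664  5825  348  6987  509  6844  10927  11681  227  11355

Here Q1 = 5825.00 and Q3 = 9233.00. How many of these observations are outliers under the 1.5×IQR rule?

3

IQR = 3408.00; fences at 5825.00 − 5112.00 = 713.00 and 9233.00 + 5112.00 = 14345.00.
Outside the cutoffs: 227, 348, 509.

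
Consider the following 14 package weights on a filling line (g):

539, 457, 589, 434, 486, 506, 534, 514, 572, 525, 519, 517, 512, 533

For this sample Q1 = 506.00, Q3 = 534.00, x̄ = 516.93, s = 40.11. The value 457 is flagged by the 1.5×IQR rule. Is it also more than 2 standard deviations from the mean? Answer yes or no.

z = (457 − 516.93) / 40.11 = -1.49.
|z| = 1.49 ≤ 2.

no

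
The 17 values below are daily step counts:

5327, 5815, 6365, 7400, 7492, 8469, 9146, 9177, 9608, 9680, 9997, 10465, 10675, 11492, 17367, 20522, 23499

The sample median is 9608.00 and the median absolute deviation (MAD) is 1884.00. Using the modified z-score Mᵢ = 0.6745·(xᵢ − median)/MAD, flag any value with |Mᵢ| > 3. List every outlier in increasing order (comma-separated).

|Mᵢ| > 3 ⇔ |xᵢ − 9608.00| > 3·1884.00/0.6745 = 8379.54.
So outliers lie outside [1228.46, 17987.54].
20522: M = 3.91 → outlier.
23499: M = 4.97 → outlier.

20522, 23499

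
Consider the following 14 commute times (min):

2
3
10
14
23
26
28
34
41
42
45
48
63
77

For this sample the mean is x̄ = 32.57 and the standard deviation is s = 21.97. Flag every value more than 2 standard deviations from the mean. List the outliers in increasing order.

Cutoffs at x̄ ± 2s: 32.57 ± 2·21.97 = [-11.37, 76.51].
77: z = 2.02, |z| > 2 → outlier.
Every other value lies within [-11.37, 76.51].

77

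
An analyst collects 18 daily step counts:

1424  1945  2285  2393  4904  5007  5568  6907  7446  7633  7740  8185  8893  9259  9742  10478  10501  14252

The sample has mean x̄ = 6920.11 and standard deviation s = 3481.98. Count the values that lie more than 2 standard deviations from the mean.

Cutoffs: x̄ ± 2s = [-43.85, 13884.07].
Outside the cutoffs: 14252.

1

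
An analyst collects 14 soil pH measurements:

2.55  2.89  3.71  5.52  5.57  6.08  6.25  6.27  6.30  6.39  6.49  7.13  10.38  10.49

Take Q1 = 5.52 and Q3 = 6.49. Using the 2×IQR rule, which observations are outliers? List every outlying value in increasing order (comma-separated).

2.55, 2.89, 10.38, 10.49

IQR = Q3 − Q1 = 6.49 − 5.52 = 0.97.
Lower fence = Q1 − 2·IQR = 5.52 − 1.94 = 3.58.
Upper fence = Q3 + 2·IQR = 6.49 + 1.94 = 8.43.
2.55 < 3.58 → outlier.
2.89 < 3.58 → outlier.
10.38 > 8.43 → outlier.
10.49 > 8.43 → outlier.
All remaining values lie within [3.58, 8.43].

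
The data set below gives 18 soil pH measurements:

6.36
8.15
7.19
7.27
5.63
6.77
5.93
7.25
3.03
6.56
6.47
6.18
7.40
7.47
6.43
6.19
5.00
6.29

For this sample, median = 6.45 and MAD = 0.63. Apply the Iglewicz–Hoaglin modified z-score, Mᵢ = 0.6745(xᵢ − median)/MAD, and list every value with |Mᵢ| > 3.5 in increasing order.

3.03

|Mᵢ| > 3.5 ⇔ |xᵢ − 6.45| > 3.5·0.63/0.6745 = 3.27.
So outliers lie outside [3.18, 9.72].
3.03: M = -3.66 → outlier.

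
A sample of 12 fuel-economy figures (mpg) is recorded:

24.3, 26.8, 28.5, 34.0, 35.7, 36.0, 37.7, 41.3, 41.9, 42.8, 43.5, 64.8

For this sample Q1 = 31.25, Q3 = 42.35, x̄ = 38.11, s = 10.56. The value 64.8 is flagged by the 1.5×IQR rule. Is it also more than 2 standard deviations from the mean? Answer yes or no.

yes

z = (64.8 − 38.11) / 10.56 = 2.53.
|z| = 2.53 > 2.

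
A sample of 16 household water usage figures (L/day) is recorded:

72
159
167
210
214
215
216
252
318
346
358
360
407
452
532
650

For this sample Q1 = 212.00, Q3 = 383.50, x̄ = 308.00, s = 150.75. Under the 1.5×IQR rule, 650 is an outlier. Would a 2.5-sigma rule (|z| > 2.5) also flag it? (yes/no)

no

z = (650 − 308.00) / 150.75 = 2.27.
|z| = 2.27 ≤ 2.5.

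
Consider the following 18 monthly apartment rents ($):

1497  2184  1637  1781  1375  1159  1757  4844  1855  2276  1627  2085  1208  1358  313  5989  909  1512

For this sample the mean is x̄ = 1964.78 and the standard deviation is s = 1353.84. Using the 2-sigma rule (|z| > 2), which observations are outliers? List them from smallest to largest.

Cutoffs at x̄ ± 2s: 1964.78 ± 2·1353.84 = [-742.90, 4672.46].
4844: z = 2.13, |z| > 2 → outlier.
5989: z = 2.97, |z| > 2 → outlier.
Every other value lies within [-742.90, 4672.46].

4844, 5989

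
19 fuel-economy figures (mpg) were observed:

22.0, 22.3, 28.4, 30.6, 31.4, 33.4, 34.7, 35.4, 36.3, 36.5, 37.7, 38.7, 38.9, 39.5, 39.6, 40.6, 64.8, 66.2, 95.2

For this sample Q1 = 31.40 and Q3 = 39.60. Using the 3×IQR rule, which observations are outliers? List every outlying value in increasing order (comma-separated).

IQR = Q3 − Q1 = 39.60 − 31.40 = 8.20.
Lower fence = Q1 − 3·IQR = 31.40 − 24.60 = 6.80.
Upper fence = Q3 + 3·IQR = 39.60 + 24.60 = 64.20.
64.8 > 64.20 → outlier.
66.2 > 64.20 → outlier.
95.2 > 64.20 → outlier.
All remaining values lie within [6.80, 64.20].

64.8, 66.2, 95.2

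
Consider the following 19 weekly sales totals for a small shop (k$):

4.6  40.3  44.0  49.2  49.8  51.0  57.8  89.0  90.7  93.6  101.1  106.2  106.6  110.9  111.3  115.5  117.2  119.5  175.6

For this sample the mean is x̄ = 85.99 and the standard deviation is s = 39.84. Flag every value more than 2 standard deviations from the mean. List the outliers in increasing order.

Cutoffs at x̄ ± 2s: 85.99 ± 2·39.84 = [6.31, 165.67].
4.6: z = -2.04, |z| > 2 → outlier.
175.6: z = 2.25, |z| > 2 → outlier.
Every other value lies within [6.31, 165.67].

4.6, 175.6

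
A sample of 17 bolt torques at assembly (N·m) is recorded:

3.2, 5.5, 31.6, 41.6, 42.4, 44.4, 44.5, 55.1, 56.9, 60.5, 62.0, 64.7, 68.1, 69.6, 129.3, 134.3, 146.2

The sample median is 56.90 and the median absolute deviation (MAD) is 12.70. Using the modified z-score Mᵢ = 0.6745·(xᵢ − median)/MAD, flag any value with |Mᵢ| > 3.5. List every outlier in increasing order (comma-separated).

|Mᵢ| > 3.5 ⇔ |xᵢ − 56.90| > 3.5·12.70/0.6745 = 65.90.
So outliers lie outside [-9.00, 122.80].
129.3: M = 3.85 → outlier.
134.3: M = 4.11 → outlier.
146.2: M = 4.74 → outlier.

129.3, 134.3, 146.2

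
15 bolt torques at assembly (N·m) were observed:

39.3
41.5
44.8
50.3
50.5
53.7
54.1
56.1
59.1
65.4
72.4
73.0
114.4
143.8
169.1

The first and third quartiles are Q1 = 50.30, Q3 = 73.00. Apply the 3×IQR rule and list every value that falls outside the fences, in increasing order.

IQR = Q3 − Q1 = 73.00 − 50.30 = 22.70.
Lower fence = Q1 − 3·IQR = 50.30 − 68.10 = -17.80.
Upper fence = Q3 + 3·IQR = 73.00 + 68.10 = 141.10.
143.8 > 141.10 → outlier.
169.1 > 141.10 → outlier.
All remaining values lie within [-17.80, 141.10].

143.8, 169.1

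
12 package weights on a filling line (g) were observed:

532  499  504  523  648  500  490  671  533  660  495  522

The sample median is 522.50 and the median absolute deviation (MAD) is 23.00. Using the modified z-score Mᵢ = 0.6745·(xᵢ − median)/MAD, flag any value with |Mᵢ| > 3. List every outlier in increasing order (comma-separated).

|Mᵢ| > 3 ⇔ |xᵢ − 522.50| > 3·23.00/0.6745 = 102.30.
So outliers lie outside [420.20, 624.80].
648: M = 3.68 → outlier.
660: M = 4.03 → outlier.
671: M = 4.35 → outlier.

648, 660, 671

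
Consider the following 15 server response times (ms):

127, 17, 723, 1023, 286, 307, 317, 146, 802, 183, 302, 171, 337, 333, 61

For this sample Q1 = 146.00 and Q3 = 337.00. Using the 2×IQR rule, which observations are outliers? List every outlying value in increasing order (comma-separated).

IQR = Q3 − Q1 = 337.00 − 146.00 = 191.00.
Lower fence = Q1 − 2·IQR = 146.00 − 382.00 = -236.00.
Upper fence = Q3 + 2·IQR = 337.00 + 382.00 = 719.00.
723 > 719.00 → outlier.
802 > 719.00 → outlier.
1023 > 719.00 → outlier.
All remaining values lie within [-236.00, 719.00].

723, 802, 1023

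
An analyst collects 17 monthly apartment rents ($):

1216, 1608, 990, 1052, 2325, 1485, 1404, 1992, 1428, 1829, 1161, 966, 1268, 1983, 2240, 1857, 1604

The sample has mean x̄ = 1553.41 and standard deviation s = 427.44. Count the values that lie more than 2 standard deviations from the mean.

0

Cutoffs: x̄ ± 2s = [698.53, 2408.29].
Every value lies within the cutoffs.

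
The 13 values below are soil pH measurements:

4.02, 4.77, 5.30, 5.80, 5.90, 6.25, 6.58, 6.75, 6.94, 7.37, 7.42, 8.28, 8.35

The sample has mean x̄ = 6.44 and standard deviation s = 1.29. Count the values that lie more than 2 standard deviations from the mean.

0

Cutoffs: x̄ ± 2s = [3.86, 9.02].
Every value lies within the cutoffs.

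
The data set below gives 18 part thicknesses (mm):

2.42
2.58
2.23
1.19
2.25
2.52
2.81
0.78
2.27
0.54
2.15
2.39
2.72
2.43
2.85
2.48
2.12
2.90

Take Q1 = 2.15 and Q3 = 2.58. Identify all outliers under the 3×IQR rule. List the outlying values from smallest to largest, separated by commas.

IQR = Q3 − Q1 = 2.58 − 2.15 = 0.43.
Lower fence = Q1 − 3·IQR = 2.15 − 1.29 = 0.86.
Upper fence = Q3 + 3·IQR = 2.58 + 1.29 = 3.87.
0.54 < 0.86 → outlier.
0.78 < 0.86 → outlier.
All remaining values lie within [0.86, 3.87].

0.54, 0.78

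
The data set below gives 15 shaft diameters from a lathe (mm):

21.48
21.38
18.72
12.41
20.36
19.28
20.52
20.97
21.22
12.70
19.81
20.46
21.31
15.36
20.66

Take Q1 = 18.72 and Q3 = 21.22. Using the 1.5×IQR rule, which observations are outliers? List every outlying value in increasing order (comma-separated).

12.41, 12.70

IQR = Q3 − Q1 = 21.22 − 18.72 = 2.50.
Lower fence = Q1 − 1.5·IQR = 18.72 − 3.75 = 14.97.
Upper fence = Q3 + 1.5·IQR = 21.22 + 3.75 = 24.97.
12.41 < 14.97 → outlier.
12.70 < 14.97 → outlier.
All remaining values lie within [14.97, 24.97].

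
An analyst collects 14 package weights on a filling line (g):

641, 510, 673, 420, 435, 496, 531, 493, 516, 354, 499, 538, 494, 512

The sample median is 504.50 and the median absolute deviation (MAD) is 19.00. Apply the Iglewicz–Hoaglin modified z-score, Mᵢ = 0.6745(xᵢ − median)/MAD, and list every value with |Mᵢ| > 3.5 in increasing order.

|Mᵢ| > 3.5 ⇔ |xᵢ − 504.50| > 3.5·19.00/0.6745 = 98.59.
So outliers lie outside [405.91, 603.09].
354: M = -5.34 → outlier.
641: M = 4.85 → outlier.
673: M = 5.98 → outlier.

354, 641, 673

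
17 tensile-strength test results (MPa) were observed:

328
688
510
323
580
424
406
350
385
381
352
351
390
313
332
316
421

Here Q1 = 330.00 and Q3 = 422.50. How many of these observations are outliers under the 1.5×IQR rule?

2

IQR = 92.50; fences at 330.00 − 138.75 = 191.25 and 422.50 + 138.75 = 561.25.
Outside the cutoffs: 580, 688.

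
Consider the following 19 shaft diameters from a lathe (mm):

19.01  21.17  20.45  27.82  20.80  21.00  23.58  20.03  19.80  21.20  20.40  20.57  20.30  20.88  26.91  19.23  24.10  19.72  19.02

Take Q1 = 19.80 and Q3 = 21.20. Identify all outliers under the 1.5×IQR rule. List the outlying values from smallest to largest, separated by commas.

23.58, 24.10, 26.91, 27.82

IQR = Q3 − Q1 = 21.20 − 19.80 = 1.40.
Lower fence = Q1 − 1.5·IQR = 19.80 − 2.10 = 17.70.
Upper fence = Q3 + 1.5·IQR = 21.20 + 2.10 = 23.30.
23.58 > 23.30 → outlier.
24.10 > 23.30 → outlier.
26.91 > 23.30 → outlier.
27.82 > 23.30 → outlier.
All remaining values lie within [17.70, 23.30].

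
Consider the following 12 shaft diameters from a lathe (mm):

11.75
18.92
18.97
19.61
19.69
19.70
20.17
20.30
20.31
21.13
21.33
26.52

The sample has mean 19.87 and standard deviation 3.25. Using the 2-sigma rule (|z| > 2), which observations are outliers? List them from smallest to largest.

Cutoffs at x̄ ± 2s: 19.87 ± 2·3.25 = [13.37, 26.37].
11.75: z = -2.50, |z| > 2 → outlier.
26.52: z = 2.05, |z| > 2 → outlier.
Every other value lies within [13.37, 26.37].

11.75, 26.52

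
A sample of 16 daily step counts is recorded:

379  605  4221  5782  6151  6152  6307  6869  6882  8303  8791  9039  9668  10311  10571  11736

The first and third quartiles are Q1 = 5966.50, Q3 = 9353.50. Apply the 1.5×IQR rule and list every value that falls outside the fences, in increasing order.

IQR = Q3 − Q1 = 9353.50 − 5966.50 = 3387.00.
Lower fence = Q1 − 1.5·IQR = 5966.50 − 5080.50 = 886.00.
Upper fence = Q3 + 1.5·IQR = 9353.50 + 5080.50 = 14434.00.
379 < 886.00 → outlier.
605 < 886.00 → outlier.
All remaining values lie within [886.00, 14434.00].

379, 605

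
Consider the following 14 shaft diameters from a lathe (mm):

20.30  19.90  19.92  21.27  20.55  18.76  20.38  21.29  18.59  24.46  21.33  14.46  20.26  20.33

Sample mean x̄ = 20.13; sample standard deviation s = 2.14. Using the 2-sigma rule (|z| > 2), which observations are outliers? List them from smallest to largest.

Cutoffs at x̄ ± 2s: 20.13 ± 2·2.14 = [15.85, 24.41].
14.46: z = -2.65, |z| > 2 → outlier.
24.46: z = 2.02, |z| > 2 → outlier.
Every other value lies within [15.85, 24.41].

14.46, 24.46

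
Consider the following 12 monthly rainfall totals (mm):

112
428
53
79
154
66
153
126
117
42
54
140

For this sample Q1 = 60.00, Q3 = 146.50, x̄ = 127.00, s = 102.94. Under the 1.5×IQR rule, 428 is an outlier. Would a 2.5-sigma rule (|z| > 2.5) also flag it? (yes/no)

yes

z = (428 − 127.00) / 102.94 = 2.92.
|z| = 2.92 > 2.5.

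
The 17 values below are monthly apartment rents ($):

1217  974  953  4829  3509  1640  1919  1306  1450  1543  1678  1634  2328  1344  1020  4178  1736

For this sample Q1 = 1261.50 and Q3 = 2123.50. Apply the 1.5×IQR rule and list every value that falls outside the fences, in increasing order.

IQR = Q3 − Q1 = 2123.50 − 1261.50 = 862.00.
Lower fence = Q1 − 1.5·IQR = 1261.50 − 1293.00 = -31.50.
Upper fence = Q3 + 1.5·IQR = 2123.50 + 1293.00 = 3416.50.
3509 > 3416.50 → outlier.
4178 > 3416.50 → outlier.
4829 > 3416.50 → outlier.
All remaining values lie within [-31.50, 3416.50].

3509, 4178, 4829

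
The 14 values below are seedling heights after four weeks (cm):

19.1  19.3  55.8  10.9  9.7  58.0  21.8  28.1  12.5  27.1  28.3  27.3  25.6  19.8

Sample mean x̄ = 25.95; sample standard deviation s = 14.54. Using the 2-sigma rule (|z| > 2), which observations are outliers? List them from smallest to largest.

Cutoffs at x̄ ± 2s: 25.95 ± 2·14.54 = [-3.13, 55.03].
55.8: z = 2.05, |z| > 2 → outlier.
58.0: z = 2.20, |z| > 2 → outlier.
Every other value lies within [-3.13, 55.03].

55.8, 58.0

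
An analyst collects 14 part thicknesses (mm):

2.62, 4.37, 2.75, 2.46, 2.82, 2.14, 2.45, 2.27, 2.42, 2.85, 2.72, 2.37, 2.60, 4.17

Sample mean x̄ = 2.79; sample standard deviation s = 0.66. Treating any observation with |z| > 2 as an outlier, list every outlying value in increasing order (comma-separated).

4.17, 4.37

Cutoffs at x̄ ± 2s: 2.79 ± 2·0.66 = [1.47, 4.11].
4.17: z = 2.09, |z| > 2 → outlier.
4.37: z = 2.39, |z| > 2 → outlier.
Every other value lies within [1.47, 4.11].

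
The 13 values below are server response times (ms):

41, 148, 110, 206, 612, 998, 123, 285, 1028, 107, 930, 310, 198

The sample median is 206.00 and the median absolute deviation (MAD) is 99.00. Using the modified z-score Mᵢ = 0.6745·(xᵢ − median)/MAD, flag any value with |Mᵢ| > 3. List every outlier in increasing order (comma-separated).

930, 998, 1028

|Mᵢ| > 3 ⇔ |xᵢ − 206.00| > 3·99.00/0.6745 = 440.33.
So outliers lie outside [-234.33, 646.33].
930: M = 4.93 → outlier.
998: M = 5.40 → outlier.
1028: M = 5.60 → outlier.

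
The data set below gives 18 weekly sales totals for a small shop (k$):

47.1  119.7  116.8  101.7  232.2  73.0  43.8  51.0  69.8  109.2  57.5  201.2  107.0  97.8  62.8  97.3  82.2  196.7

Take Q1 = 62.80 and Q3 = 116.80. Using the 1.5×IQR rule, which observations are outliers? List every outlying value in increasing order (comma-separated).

201.2, 232.2

IQR = Q3 − Q1 = 116.80 − 62.80 = 54.00.
Lower fence = Q1 − 1.5·IQR = 62.80 − 81.00 = -18.20.
Upper fence = Q3 + 1.5·IQR = 116.80 + 81.00 = 197.80.
201.2 > 197.80 → outlier.
232.2 > 197.80 → outlier.
All remaining values lie within [-18.20, 197.80].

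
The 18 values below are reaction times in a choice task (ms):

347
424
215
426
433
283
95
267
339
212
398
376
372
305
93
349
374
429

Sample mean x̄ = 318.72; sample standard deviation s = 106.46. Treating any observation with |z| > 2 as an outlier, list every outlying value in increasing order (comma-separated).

Cutoffs at x̄ ± 2s: 318.72 ± 2·106.46 = [105.80, 531.64].
93: z = -2.12, |z| > 2 → outlier.
95: z = -2.10, |z| > 2 → outlier.
Every other value lies within [105.80, 531.64].

93, 95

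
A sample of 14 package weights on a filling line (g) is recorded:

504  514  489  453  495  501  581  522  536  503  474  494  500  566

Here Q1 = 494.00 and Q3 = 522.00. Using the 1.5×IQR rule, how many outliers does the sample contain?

IQR = 28.00; fences at 494.00 − 42.00 = 452.00 and 522.00 + 42.00 = 564.00.
Outside the cutoffs: 566, 581.

2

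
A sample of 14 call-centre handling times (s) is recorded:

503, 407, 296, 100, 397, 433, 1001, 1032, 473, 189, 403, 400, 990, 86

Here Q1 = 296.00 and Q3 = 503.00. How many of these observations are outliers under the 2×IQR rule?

IQR = 207.00; fences at 296.00 − 414.00 = -118.00 and 503.00 + 414.00 = 917.00.
Outside the cutoffs: 990, 1001, 1032.

3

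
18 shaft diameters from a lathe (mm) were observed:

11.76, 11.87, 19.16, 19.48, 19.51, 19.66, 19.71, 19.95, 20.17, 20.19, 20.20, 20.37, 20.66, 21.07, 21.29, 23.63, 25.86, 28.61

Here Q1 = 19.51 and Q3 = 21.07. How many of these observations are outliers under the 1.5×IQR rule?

IQR = 1.56; fences at 19.51 − 2.34 = 17.17 and 21.07 + 2.34 = 23.41.
Outside the cutoffs: 11.76, 11.87, 23.63, 25.86, 28.61.

5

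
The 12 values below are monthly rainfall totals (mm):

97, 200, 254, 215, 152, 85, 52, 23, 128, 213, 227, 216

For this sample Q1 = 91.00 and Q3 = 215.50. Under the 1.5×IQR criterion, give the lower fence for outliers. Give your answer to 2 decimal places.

-95.75

IQR = Q3 − Q1 = 215.50 − 91.00 = 124.50.
Lower fence = Q1 − 1.5·IQR = 91.00 − 186.75 = -95.75.
Upper fence = Q3 + 1.5·IQR = 215.50 + 186.75 = 402.25.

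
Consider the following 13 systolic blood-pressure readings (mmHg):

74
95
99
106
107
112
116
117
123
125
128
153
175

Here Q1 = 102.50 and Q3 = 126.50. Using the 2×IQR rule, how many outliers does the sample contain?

IQR = 24.00; fences at 102.50 − 48.00 = 54.50 and 126.50 + 48.00 = 174.50.
Outside the cutoffs: 175.

1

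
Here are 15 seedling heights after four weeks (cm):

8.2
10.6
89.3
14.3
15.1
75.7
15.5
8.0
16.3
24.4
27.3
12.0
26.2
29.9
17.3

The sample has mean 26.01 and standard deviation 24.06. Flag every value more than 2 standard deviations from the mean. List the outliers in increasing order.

Cutoffs at x̄ ± 2s: 26.01 ± 2·24.06 = [-22.11, 74.13].
75.7: z = 2.07, |z| > 2 → outlier.
89.3: z = 2.63, |z| > 2 → outlier.
Every other value lies within [-22.11, 74.13].

75.7, 89.3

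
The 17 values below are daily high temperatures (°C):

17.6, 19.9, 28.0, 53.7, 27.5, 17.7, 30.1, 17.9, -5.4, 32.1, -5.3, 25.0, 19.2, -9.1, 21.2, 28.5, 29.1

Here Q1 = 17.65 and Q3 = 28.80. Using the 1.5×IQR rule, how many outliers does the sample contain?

IQR = 11.15; fences at 17.65 − 16.725 = 0.925 and 28.80 + 16.725 = 45.525.
Outside the cutoffs: -9.1, -5.4, -5.3, 53.7.

4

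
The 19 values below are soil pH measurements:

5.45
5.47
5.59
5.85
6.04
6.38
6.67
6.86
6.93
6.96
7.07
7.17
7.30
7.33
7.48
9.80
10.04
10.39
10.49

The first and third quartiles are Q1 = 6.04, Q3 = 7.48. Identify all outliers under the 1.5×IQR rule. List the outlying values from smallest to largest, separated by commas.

IQR = Q3 − Q1 = 7.48 − 6.04 = 1.44.
Lower fence = Q1 − 1.5·IQR = 6.04 − 2.16 = 3.88.
Upper fence = Q3 + 1.5·IQR = 7.48 + 2.16 = 9.64.
9.80 > 9.64 → outlier.
10.04 > 9.64 → outlier.
10.39 > 9.64 → outlier.
10.49 > 9.64 → outlier.
All remaining values lie within [3.88, 9.64].

9.80, 10.04, 10.39, 10.49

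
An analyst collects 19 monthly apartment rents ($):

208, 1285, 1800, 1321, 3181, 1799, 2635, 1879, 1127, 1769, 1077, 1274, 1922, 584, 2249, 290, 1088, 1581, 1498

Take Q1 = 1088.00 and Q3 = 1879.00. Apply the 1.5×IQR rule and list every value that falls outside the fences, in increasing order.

3181

IQR = Q3 − Q1 = 1879.00 − 1088.00 = 791.00.
Lower fence = Q1 − 1.5·IQR = 1088.00 − 1186.50 = -98.50.
Upper fence = Q3 + 1.5·IQR = 1879.00 + 1186.50 = 3065.50.
3181 > 3065.50 → outlier.
All remaining values lie within [-98.50, 3065.50].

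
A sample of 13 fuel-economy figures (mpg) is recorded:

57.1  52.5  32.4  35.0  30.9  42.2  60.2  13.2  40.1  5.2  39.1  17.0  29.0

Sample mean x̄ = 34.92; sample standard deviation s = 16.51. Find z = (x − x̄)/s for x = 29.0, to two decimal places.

z = (29.0 − 34.92) / 16.51 = -0.36.

-0.36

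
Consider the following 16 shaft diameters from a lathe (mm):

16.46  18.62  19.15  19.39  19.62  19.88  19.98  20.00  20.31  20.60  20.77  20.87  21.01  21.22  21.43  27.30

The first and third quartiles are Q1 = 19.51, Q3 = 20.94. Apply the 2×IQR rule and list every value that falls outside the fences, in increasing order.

16.46, 27.30

IQR = Q3 − Q1 = 20.94 − 19.51 = 1.43.
Lower fence = Q1 − 2·IQR = 19.51 − 2.86 = 16.65.
Upper fence = Q3 + 2·IQR = 20.94 + 2.86 = 23.80.
16.46 < 16.65 → outlier.
27.30 > 23.80 → outlier.
All remaining values lie within [16.65, 23.80].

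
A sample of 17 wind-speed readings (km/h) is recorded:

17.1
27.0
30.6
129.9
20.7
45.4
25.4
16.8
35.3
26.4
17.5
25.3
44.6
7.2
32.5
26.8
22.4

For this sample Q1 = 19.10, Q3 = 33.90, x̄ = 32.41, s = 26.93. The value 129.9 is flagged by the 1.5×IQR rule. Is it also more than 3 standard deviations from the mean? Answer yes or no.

z = (129.9 − 32.41) / 26.93 = 3.62.
|z| = 3.62 > 3.

yes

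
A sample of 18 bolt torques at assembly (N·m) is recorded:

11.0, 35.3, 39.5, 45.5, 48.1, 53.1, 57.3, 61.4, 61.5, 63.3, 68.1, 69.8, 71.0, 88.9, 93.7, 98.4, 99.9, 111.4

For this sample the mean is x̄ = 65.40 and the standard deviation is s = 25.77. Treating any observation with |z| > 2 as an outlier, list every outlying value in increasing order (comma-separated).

11.0

Cutoffs at x̄ ± 2s: 65.40 ± 2·25.77 = [13.86, 116.94].
11.0: z = -2.11, |z| > 2 → outlier.
Every other value lies within [13.86, 116.94].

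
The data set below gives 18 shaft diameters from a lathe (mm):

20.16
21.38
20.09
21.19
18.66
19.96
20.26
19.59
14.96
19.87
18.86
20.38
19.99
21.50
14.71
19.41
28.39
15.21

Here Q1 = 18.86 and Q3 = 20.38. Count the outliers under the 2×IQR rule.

4

IQR = 1.52; fences at 18.86 − 3.04 = 15.82 and 20.38 + 3.04 = 23.42.
Outside the cutoffs: 14.71, 14.96, 15.21, 28.39.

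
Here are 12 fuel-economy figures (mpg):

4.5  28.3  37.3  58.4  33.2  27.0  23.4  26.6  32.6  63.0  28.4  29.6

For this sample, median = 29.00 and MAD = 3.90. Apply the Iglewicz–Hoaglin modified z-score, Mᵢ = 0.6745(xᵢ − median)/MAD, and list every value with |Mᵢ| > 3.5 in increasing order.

4.5, 58.4, 63.0

|Mᵢ| > 3.5 ⇔ |xᵢ − 29.00| > 3.5·3.90/0.6745 = 20.24.
So outliers lie outside [8.76, 49.24].
4.5: M = -4.24 → outlier.
58.4: M = 5.08 → outlier.
63.0: M = 5.88 → outlier.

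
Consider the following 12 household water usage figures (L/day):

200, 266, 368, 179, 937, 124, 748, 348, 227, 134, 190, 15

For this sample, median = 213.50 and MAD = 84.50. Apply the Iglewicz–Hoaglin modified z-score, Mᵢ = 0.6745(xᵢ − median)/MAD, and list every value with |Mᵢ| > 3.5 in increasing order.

748, 937

|Mᵢ| > 3.5 ⇔ |xᵢ − 213.50| > 3.5·84.50/0.6745 = 438.47.
So outliers lie outside [-224.97, 651.97].
748: M = 4.27 → outlier.
937: M = 5.78 → outlier.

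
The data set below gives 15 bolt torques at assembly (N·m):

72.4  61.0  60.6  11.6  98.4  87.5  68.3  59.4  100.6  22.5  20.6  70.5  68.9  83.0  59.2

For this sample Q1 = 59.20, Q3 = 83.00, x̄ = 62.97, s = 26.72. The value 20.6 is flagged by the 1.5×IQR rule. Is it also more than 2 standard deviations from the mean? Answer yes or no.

z = (20.6 − 62.97) / 26.72 = -1.59.
|z| = 1.59 ≤ 2.

no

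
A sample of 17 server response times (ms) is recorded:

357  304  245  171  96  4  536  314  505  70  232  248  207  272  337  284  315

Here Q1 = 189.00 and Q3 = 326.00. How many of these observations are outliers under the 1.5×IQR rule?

1

IQR = 137.00; fences at 189.00 − 205.50 = -16.50 and 326.00 + 205.50 = 531.50.
Outside the cutoffs: 536.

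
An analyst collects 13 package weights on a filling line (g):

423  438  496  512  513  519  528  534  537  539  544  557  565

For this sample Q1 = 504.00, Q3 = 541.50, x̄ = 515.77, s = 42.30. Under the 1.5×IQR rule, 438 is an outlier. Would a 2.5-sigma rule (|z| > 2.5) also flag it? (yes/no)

z = (438 − 515.77) / 42.30 = -1.84.
|z| = 1.84 ≤ 2.5.

no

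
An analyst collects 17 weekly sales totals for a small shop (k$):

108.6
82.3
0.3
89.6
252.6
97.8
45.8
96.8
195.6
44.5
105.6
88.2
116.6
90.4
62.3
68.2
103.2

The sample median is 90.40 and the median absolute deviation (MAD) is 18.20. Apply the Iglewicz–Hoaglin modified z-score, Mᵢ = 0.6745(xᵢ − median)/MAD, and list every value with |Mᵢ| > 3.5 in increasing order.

|Mᵢ| > 3.5 ⇔ |xᵢ − 90.40| > 3.5·18.20/0.6745 = 94.44.
So outliers lie outside [-4.04, 184.84].
195.6: M = 3.90 → outlier.
252.6: M = 6.01 → outlier.

195.6, 252.6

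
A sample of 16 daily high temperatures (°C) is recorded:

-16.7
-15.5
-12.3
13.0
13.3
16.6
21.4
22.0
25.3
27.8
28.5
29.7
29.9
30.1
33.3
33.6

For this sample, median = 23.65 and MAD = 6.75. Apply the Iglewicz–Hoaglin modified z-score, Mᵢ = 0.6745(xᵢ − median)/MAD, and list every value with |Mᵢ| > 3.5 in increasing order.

|Mᵢ| > 3.5 ⇔ |xᵢ − 23.65| > 3.5·6.75/0.6745 = 35.03.
So outliers lie outside [-11.38, 58.68].
-16.7: M = -4.03 → outlier.
-15.5: M = -3.91 → outlier.
-12.3: M = -3.59 → outlier.

-16.7, -15.5, -12.3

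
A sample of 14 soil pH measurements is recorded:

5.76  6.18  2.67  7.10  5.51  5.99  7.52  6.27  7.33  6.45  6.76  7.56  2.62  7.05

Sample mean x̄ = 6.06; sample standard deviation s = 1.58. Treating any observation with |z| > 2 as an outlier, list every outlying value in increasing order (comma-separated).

Cutoffs at x̄ ± 2s: 6.06 ± 2·1.58 = [2.90, 9.22].
2.62: z = -2.18, |z| > 2 → outlier.
2.67: z = -2.15, |z| > 2 → outlier.
Every other value lies within [2.90, 9.22].

2.62, 2.67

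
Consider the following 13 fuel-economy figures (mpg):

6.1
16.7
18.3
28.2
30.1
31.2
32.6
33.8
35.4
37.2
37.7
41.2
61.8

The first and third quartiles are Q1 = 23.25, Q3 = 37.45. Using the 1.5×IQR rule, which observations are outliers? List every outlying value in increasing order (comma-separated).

61.8

IQR = Q3 − Q1 = 37.45 − 23.25 = 14.20.
Lower fence = Q1 − 1.5·IQR = 23.25 − 21.30 = 1.95.
Upper fence = Q3 + 1.5·IQR = 37.45 + 21.30 = 58.75.
61.8 > 58.75 → outlier.
All remaining values lie within [1.95, 58.75].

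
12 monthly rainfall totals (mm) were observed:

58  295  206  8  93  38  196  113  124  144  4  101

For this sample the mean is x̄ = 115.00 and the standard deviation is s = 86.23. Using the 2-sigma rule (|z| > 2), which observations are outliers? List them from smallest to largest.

295

Cutoffs at x̄ ± 2s: 115.00 ± 2·86.23 = [-57.46, 287.46].
295: z = 2.09, |z| > 2 → outlier.
Every other value lies within [-57.46, 287.46].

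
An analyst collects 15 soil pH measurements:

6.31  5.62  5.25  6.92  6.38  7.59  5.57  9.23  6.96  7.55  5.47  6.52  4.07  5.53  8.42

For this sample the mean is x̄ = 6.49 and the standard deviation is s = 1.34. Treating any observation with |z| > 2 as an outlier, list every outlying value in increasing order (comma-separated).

9.23

Cutoffs at x̄ ± 2s: 6.49 ± 2·1.34 = [3.81, 9.17].
9.23: z = 2.04, |z| > 2 → outlier.
Every other value lies within [3.81, 9.17].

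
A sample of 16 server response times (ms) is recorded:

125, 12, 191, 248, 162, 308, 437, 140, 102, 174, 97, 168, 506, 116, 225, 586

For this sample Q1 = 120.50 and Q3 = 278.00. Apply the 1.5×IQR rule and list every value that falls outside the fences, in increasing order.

IQR = Q3 − Q1 = 278.00 − 120.50 = 157.50.
Lower fence = Q1 − 1.5·IQR = 120.50 − 236.25 = -115.75.
Upper fence = Q3 + 1.5·IQR = 278.00 + 236.25 = 514.25.
586 > 514.25 → outlier.
All remaining values lie within [-115.75, 514.25].

586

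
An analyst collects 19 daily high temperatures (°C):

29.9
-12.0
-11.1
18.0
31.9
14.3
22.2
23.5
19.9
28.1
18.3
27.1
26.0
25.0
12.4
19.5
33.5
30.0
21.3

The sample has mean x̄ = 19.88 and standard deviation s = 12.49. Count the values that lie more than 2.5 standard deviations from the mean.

1

Cutoffs: x̄ ± 2.5s = [-11.345, 51.105].
Outside the cutoffs: -12.0.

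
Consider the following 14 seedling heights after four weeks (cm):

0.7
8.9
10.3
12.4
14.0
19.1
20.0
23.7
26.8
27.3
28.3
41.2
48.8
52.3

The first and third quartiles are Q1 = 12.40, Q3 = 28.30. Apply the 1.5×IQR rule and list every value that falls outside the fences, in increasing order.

52.3

IQR = Q3 − Q1 = 28.30 − 12.40 = 15.90.
Lower fence = Q1 − 1.5·IQR = 12.40 − 23.85 = -11.45.
Upper fence = Q3 + 1.5·IQR = 28.30 + 23.85 = 52.15.
52.3 > 52.15 → outlier.
All remaining values lie within [-11.45, 52.15].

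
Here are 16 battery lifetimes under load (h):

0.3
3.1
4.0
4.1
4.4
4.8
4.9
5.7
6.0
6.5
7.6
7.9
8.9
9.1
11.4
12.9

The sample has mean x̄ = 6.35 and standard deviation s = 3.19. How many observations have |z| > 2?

Cutoffs: x̄ ± 2s = [-0.03, 12.73].
Outside the cutoffs: 12.9.

1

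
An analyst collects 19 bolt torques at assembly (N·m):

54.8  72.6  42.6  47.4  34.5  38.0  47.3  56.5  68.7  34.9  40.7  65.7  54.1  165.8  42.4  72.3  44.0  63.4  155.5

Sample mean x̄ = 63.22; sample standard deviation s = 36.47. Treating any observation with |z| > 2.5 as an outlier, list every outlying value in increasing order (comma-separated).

Cutoffs at x̄ ± 2.5s: 63.22 ± 2.5·36.47 = [-27.955, 154.395].
155.5: z = 2.53, |z| > 2.5 → outlier.
165.8: z = 2.81, |z| > 2.5 → outlier.
Every other value lies within [-27.955, 154.395].

155.5, 165.8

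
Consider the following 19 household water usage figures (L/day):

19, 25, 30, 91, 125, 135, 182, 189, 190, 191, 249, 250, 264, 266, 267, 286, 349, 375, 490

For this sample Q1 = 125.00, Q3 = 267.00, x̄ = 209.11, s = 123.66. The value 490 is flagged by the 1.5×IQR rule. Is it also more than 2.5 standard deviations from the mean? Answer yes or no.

no

z = (490 − 209.11) / 123.66 = 2.27.
|z| = 2.27 ≤ 2.5.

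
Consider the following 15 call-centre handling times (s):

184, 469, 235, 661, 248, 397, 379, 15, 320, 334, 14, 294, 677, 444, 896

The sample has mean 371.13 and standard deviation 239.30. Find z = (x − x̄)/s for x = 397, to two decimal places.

0.11

z = (397 − 371.13) / 239.30 = 0.11.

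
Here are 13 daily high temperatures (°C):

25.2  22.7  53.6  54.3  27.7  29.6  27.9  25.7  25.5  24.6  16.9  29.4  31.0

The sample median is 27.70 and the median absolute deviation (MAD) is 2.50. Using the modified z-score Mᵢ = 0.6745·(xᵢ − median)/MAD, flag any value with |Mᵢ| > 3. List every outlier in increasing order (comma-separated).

|Mᵢ| > 3 ⇔ |xᵢ − 27.70| > 3·2.50/0.6745 = 11.12.
So outliers lie outside [16.58, 38.82].
53.6: M = 6.99 → outlier.
54.3: M = 7.18 → outlier.

53.6, 54.3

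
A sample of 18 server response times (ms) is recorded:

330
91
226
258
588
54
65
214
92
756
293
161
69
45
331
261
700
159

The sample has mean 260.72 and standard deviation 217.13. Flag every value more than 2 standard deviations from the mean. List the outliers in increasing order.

Cutoffs at x̄ ± 2s: 260.72 ± 2·217.13 = [-173.54, 694.98].
700: z = 2.02, |z| > 2 → outlier.
756: z = 2.28, |z| > 2 → outlier.
Every other value lies within [-173.54, 694.98].

700, 756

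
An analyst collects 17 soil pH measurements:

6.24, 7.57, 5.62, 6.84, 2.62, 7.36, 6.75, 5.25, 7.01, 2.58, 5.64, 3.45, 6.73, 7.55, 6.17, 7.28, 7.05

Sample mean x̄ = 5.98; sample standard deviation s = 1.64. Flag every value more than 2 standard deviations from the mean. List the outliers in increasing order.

Cutoffs at x̄ ± 2s: 5.98 ± 2·1.64 = [2.70, 9.26].
2.58: z = -2.07, |z| > 2 → outlier.
2.62: z = -2.05, |z| > 2 → outlier.
Every other value lies within [2.70, 9.26].

2.58, 2.62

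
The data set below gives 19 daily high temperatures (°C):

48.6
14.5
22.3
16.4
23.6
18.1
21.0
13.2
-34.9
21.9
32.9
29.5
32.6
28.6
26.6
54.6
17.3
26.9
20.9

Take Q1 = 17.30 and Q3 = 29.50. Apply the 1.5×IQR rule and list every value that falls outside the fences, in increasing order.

IQR = Q3 − Q1 = 29.50 − 17.30 = 12.20.
Lower fence = Q1 − 1.5·IQR = 17.30 − 18.30 = -1.00.
Upper fence = Q3 + 1.5·IQR = 29.50 + 18.30 = 47.80.
-34.9 < -1.00 → outlier.
48.6 > 47.80 → outlier.
54.6 > 47.80 → outlier.
All remaining values lie within [-1.00, 47.80].

-34.9, 48.6, 54.6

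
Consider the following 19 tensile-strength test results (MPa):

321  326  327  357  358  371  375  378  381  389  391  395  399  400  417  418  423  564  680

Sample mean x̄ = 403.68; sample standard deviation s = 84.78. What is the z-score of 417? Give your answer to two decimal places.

z = (417 − 403.68) / 84.78 = 0.16.

0.16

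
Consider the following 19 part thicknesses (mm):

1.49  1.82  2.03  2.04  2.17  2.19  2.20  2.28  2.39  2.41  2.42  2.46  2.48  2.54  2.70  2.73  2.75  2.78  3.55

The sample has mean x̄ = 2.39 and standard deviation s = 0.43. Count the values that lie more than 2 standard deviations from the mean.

2

Cutoffs: x̄ ± 2s = [1.53, 3.25].
Outside the cutoffs: 1.49, 3.55.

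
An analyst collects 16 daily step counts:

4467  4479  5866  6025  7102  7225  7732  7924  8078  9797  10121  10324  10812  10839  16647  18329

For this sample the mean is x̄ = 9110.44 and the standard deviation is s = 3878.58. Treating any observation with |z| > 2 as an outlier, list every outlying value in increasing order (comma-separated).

Cutoffs at x̄ ± 2s: 9110.44 ± 2·3878.58 = [1353.28, 16867.60].
18329: z = 2.38, |z| > 2 → outlier.
Every other value lies within [1353.28, 16867.60].

18329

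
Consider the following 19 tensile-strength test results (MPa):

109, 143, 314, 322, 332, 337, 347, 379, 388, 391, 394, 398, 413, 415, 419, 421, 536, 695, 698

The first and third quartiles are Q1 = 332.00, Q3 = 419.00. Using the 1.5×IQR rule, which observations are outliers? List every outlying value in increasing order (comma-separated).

109, 143, 695, 698

IQR = Q3 − Q1 = 419.00 − 332.00 = 87.00.
Lower fence = Q1 − 1.5·IQR = 332.00 − 130.50 = 201.50.
Upper fence = Q3 + 1.5·IQR = 419.00 + 130.50 = 549.50.
109 < 201.50 → outlier.
143 < 201.50 → outlier.
695 > 549.50 → outlier.
698 > 549.50 → outlier.
All remaining values lie within [201.50, 549.50].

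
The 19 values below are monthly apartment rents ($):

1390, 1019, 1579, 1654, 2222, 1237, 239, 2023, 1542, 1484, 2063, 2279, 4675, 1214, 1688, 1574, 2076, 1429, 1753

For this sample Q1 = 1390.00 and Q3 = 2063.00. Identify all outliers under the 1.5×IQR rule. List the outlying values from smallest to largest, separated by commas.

IQR = Q3 − Q1 = 2063.00 − 1390.00 = 673.00.
Lower fence = Q1 − 1.5·IQR = 1390.00 − 1009.50 = 380.50.
Upper fence = Q3 + 1.5·IQR = 2063.00 + 1009.50 = 3072.50.
239 < 380.50 → outlier.
4675 > 3072.50 → outlier.
All remaining values lie within [380.50, 3072.50].

239, 4675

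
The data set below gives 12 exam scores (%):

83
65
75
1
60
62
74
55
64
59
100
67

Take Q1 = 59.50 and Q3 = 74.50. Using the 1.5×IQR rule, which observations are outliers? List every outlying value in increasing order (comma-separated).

IQR = Q3 − Q1 = 74.50 − 59.50 = 15.00.
Lower fence = Q1 − 1.5·IQR = 59.50 − 22.50 = 37.00.
Upper fence = Q3 + 1.5·IQR = 74.50 + 22.50 = 97.00.
1 < 37.00 → outlier.
100 > 97.00 → outlier.
All remaining values lie within [37.00, 97.00].

1, 100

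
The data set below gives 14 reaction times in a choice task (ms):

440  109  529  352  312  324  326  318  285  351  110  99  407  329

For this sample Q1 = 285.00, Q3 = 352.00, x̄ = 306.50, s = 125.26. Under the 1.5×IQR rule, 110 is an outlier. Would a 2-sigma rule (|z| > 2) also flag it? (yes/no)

no

z = (110 − 306.50) / 125.26 = -1.57.
|z| = 1.57 ≤ 2.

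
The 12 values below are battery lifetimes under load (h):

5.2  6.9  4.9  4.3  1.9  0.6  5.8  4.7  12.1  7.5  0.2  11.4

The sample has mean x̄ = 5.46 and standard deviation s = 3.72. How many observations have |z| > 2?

0

Cutoffs: x̄ ± 2s = [-1.98, 12.90].
Every value lies within the cutoffs.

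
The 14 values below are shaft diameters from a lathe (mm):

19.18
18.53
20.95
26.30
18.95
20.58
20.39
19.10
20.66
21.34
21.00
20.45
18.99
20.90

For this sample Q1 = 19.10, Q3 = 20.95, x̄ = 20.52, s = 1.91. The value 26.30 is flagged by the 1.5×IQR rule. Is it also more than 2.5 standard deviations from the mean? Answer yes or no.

z = (26.30 − 20.52) / 1.91 = 3.03.
|z| = 3.03 > 2.5.

yes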